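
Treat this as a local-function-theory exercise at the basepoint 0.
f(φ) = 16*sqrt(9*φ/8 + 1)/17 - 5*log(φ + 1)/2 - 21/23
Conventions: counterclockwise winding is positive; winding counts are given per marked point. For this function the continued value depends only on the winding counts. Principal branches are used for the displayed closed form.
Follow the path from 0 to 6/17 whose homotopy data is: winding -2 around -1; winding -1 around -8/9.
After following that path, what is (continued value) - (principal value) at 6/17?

Continued minus principal equals (-(16/289)*sqrt(1615)) + ((10)*pi)*i.

The rational part is single-valued and drops out of the difference; each branch term changes only by its own monodromy.
(16/17)*sqrt(1 - φ/(-8/9)): winding -1 is odd, the square root flips sign, contributing -2*(16/17)*sqrt(1 - (6/17)/(-8/9)) = -2*(16/17)*sqrt(95/68) = -(16/289)*sqrt(1615).
(-5/2)*log(1 - φ/(-1)): each positive loop around -1 adds 2*pi*i to the log, so winding -2 contributes (-5/2)*(-2)*2*pi*i = (10)*pi*i.
Summing the contributions at φ = 6/17 gives (-(16/289)*sqrt(1615)) + ((10)*pi)*i.


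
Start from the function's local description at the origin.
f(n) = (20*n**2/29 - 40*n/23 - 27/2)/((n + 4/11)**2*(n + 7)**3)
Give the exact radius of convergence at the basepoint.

The radius of convergence is 4/11.

Denominator factor (n + 4/11)^2: pole of order 2 at -4/11, modulus 4/11.
Denominator factor (n + 7)^3: pole of order 3 at -7, modulus 7.
The radius of convergence is the smallest modulus among the singular points: 4/11.


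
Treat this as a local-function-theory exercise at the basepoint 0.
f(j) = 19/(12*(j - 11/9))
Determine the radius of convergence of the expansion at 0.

Denominator factor (j - 11/9): pole of order 1 at 11/9, modulus 11/9.
The radius of convergence is the smallest modulus among the singular points: 11/9.

The radius of convergence is 11/9.


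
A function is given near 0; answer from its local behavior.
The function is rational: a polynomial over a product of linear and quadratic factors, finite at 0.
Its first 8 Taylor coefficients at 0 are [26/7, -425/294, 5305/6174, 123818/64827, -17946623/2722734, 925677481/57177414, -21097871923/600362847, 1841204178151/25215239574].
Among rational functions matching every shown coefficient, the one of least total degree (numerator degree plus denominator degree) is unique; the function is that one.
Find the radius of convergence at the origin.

The radius of convergence is 1/2.

No rational of total degree below 5 reproduces all 8 coefficients; solving the [2/3] Pade equations on them gives f(η) = (4*η**2/7 - 37*η/4 - 13/3)/((η + 1/2)*(η**2 - 11*η/9 - 7/3)), whose expansion matches every shown term.
Denominator factor (η + 1/2): pole of order 1 at -1/2, modulus 1/2.
Denominator factor (η**2 - 11*η/9 - 7/3): discriminant 877/81, real irrational roots 11/18 + (1/18)*sqrt(877) and 11/18 - (1/18)*sqrt(877); poles of order 1, moduli 11/18 + (1/18)*sqrt(877) and -11/18 + (1/18)*sqrt(877).
The radius of convergence is the smallest modulus among the singular points: 1/2.


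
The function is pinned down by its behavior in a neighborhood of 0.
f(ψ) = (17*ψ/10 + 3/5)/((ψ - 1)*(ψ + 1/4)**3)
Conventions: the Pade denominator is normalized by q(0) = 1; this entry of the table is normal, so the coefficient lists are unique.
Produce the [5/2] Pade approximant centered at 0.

Taylor coefficients needed (expand at 0): a_0 = -192/5, a_1 = 1568/5, a_2 = -10336/5, a_3 = 12064, a_4 = -65760, a_5 = 1711008/5, a_6 = -8610912/5, a_7 = 42245024/5.
Write the denominator as Q(ψ) = 1 + q1*ψ + q2*ψ^2. Requiring Q*f - P = O(ψ^8) with deg P <= 5 kills the coefficients of ψ^6..ψ^7 in Q*f:
  ψ^6: a_6 + q1*a_5 + q2*a_4 = 0, i.e. -8610912/5 + (1711008/5)*q1 + (-65760)*q2 = 0.
  ψ^7: a_7 + q1*a_6 + q2*a_5 = 0, i.e. 42245024/5 + (-8610912/5)*q1 + (1711008/5)*q2 = 0.
Solving this linear system: q1 = 1072153/122427, q2 = 791012/40809.
The numerator is Q*f truncated at degree 5: P0 = a_0 = -192/5; P1 = a_1 + q1*a_0 = -925856/40809; P2 = a_2 + q1*a_1 + q2*a_0 = -7978496/122427; P3 = a_3 + q1*a_2 + q2*a_1 = 4788736/122427; P4 = a_4 + q1*a_3 + q2*a_2 = -109428736/612135; P5 = a_5 + q1*a_4 + q2*a_3 = 10133504/68015.

The Pade approximant has numerator coefficients [-192/5, -925856/40809, -7978496/122427, 4788736/122427, -109428736/612135, 10133504/68015]; denominator coefficients [1, 1072153/122427, 791012/40809].


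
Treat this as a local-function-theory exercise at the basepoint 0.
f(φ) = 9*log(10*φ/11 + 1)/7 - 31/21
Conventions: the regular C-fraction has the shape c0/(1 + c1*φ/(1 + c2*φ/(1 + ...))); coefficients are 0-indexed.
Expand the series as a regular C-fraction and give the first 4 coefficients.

Taylor coefficients (expand at 0): a_0 = -31/21, a_1 = 90/77, a_2 = -450/847, a_3 = 3000/9317.
c0 = a_0 = -31/21. Peel one level at a time: if S = 1 + c*φ/S' with S'(0) = 1, then c is the φ-coefficient of S and S' = c*φ/(S - 1).
S_1 = c0/f = 1 + (270/341)*φ + (31050/116281)*φ^2 + ...; c1 = 270/341.
S_2 = c1*φ/(S_1 - 1) = 1 + (-115/341)*φ + (-25/363)*φ^2 + ...; c2 = -115/341.
S_3 = c2*φ/(S_2 - 1) = 1 + (-155/759)*φ + ...; c3 = -155/759.

The regular C-fraction coefficients are [-31/21, 270/341, -115/341, -155/759].


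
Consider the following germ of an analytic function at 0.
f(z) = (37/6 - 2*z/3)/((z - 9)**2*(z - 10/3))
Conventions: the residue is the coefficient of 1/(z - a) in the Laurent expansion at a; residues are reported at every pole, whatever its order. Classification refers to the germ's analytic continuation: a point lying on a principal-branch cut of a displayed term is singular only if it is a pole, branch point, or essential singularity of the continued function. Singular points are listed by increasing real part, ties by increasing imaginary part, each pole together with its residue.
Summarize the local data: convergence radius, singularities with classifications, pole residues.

Radius of convergence at 0: 10/3.
At 10/3: a pole of order 1; residue 71/578.
At 9: a pole of order 2; residue -71/578.

Denominator factor (z - 9)^2: pole of order 2 at 9, modulus 9.
Denominator factor (z - 10/3): pole of order 1 at 10/3, modulus 10/3.
The radius of convergence is the smallest modulus among the singular points: 10/3.
At the order-1 pole 10/3 set g(z) = (z - (10/3))*f(z) = (37/6 - 2*z/3)/(z - 9)**2.
Simple pole: residue = g(a) at a = 10/3, which is 71/578.
At the order-2 pole 9 set g(z) = (z - (9))^2*f(z) = (37/6 - 2*z/3)/(z - 10/3).
Order-2 pole: residue = g'(a); g'(9) = -71/578, so the residue is -71/578.
List the singular points by increasing real part (a conjugate pair: the negative imaginary part first).


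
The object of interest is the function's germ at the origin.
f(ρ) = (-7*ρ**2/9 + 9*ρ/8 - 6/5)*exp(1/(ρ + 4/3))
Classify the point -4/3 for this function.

The point is an essential singularity.

The exponent 1/(ρ - (-4/3)) has a pole at -4/3, so exp(1/(ρ - (-4/3))) takes every nonzero value near it: an essential singularity (not a pole of any order).


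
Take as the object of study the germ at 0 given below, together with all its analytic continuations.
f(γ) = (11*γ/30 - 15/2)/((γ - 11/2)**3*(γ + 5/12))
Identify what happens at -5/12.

The denominator factor γ + 5/12 vanishes at -5/12 and appears to the power 1; the numerator there equals -551/72, nonzero, and no other factor vanishes.
Hence a pole whose order is the multiplicity, 1.

The point is a pole of order 1.


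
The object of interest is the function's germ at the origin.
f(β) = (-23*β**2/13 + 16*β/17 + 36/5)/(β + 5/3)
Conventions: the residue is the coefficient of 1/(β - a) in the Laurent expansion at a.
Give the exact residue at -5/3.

The residue is 7129/9945.

At the order-1 pole -5/3 set g(β) = (β - (-5/3))*f(β) = -23*β**2/13 + 16*β/17 + 36/5.
Simple pole: residue = g(a) at a = -5/3, which is 7129/9945.


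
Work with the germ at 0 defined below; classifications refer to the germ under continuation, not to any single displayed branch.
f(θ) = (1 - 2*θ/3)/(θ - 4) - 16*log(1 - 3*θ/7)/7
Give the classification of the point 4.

The denominator factor θ - 4 vanishes at 4 and appears to the power 1; the numerator there equals -5/3, nonzero, and no other factor vanishes.
The branch terms are analytic at this point.
Hence a pole whose order is the multiplicity, 1.

The point is a pole of order 1.


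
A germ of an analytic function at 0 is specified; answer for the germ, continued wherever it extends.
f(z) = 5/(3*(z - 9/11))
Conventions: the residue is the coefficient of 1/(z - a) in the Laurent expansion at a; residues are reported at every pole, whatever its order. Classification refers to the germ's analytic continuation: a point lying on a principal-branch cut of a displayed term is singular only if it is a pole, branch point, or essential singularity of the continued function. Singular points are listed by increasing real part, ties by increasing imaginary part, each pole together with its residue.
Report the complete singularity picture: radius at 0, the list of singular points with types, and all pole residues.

Denominator factor (z - 9/11): pole of order 1 at 9/11, modulus 9/11.
The radius of convergence is the smallest modulus among the singular points: 9/11.
At the order-1 pole 9/11 set g(z) = (z - (9/11))*f(z) = 5/3.
Simple pole: residue = g(a) at a = 9/11, which is 5/3.

Radius of convergence at 0: 9/11.
At 9/11: a pole of order 1; residue 5/3.


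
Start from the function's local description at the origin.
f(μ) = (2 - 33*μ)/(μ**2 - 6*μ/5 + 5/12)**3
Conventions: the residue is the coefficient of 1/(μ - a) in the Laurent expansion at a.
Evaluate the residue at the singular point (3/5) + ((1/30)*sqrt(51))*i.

The factor μ**2 - 6*μ/5 + 5/12 splits as (μ - a)(μ - a') with a = (3/5) + ((1/30)*sqrt(51))*i, a' = (3/5) - ((1/30)*sqrt(51))*i. At the order-3 pole a set g(μ) = (μ - a)^3*f(μ) = [2 - 33*μ] / (μ - a')^3.
Order-3 pole: residue = g''(a)/2; g''((3/5) + ((1/30)*sqrt(51))*i) = ((6007500/4913)*sqrt(51))*i, so the residue is ((3003750/4913)*sqrt(51))*i.

The residue is ((3003750/4913)*sqrt(51))*i.


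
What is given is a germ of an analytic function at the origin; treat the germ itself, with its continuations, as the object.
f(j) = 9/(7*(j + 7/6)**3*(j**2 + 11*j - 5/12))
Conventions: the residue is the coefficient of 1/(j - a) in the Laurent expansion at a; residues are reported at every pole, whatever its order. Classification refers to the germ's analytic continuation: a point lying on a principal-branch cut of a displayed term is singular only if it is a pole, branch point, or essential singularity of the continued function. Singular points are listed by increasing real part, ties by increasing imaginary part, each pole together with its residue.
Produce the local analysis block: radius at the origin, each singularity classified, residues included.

Radius of convergence at 0: -11/2 + (2/3)*sqrt(69).
At -11/2 - (2/3)*sqrt(69): a pole of order 1; residue 570807/17150602 - (3149523/788927692)*sqrt(69).
At -7/6: a pole of order 3; residue -570807/8575301.
At -11/2 + (2/3)*sqrt(69): a pole of order 1; residue 570807/17150602 + (3149523/788927692)*sqrt(69).

Denominator factor (j**2 + 11*j - 5/12): discriminant 368/3, real irrational roots -11/2 + (2/3)*sqrt(69) and -11/2 - (2/3)*sqrt(69); poles of order 1, moduli -11/2 + (2/3)*sqrt(69) and 11/2 + (2/3)*sqrt(69).
Denominator factor (j + 7/6)^3: pole of order 3 at -7/6, modulus 7/6.
The radius of convergence is the smallest modulus among the singular points: -11/2 + (2/3)*sqrt(69).
The factor j**2 + 11*j - 5/12 splits as (j - a)(j - a') with a = -11/2 - (2/3)*sqrt(69), a' = -11/2 + (2/3)*sqrt(69). At the order-1 pole a set g(j) = (j - a)*f(j) = [9/(7*(j + 7/6)**3)] / (j - a').
Simple pole: residue = g(a) at a = -11/2 - (2/3)*sqrt(69), which is 570807/17150602 - (3149523/788927692)*sqrt(69).
At the order-3 pole -7/6 set g(j) = (j - (-7/6))^3*f(j) = 9/(7*(j**2 + 11*j - 5/12)).
Order-3 pole: residue = g''(a)/2; g''(-7/6) = -1141614/8575301, so the residue is -570807/8575301.
The factor j**2 + 11*j - 5/12 splits as (j - a)(j - a') with a = -11/2 + (2/3)*sqrt(69), a' = -11/2 - (2/3)*sqrt(69). At the order-1 pole a set g(j) = (j - a)*f(j) = [9/(7*(j + 7/6)**3)] / (j - a').
Simple pole: residue = g(a) at a = -11/2 + (2/3)*sqrt(69), which is 570807/17150602 + (3149523/788927692)*sqrt(69).
List the singular points by increasing real part (a conjugate pair: the negative imaginary part first).


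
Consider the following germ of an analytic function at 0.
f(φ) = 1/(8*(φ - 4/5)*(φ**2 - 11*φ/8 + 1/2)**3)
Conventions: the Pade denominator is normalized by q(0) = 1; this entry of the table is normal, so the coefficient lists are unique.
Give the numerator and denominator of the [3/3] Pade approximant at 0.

Taylor coefficients needed (expand at 0): a_0 = -5/4, a_1 = -95/8, a_2 = -1025/16, a_3 = -32965/128, a_4 = -877645/1024, a_5 = -2552645/1024, a_6 = -6701315/1024.
Write the denominator as Q(φ) = 1 + q1*φ + q2*φ^2 + q3*φ^3. Requiring Q*f - P = O(φ^7) with deg P <= 3 kills the coefficients of φ^4..φ^6 in Q*f:
  φ^4: a_4 + q1*a_3 + q2*a_2 + q3*a_1 = 0, i.e. -877645/1024 + (-32965/128)*q1 + (-1025/16)*q2 + (-95/8)*q3 = 0.
  φ^5: a_5 + q1*a_4 + q2*a_3 + q3*a_2 = 0, i.e. -2552645/1024 + (-877645/1024)*q1 + (-32965/128)*q2 + (-1025/16)*q3 = 0.
  φ^6: a_6 + q1*a_5 + q2*a_4 + q3*a_3 = 0, i.e. -6701315/1024 + (-2552645/1024)*q1 + (-877645/1024)*q2 + (-32965/128)*q3 = 0.
Solving this linear system: q1 = -41305449/6161923, q2 = 46661579409/2859132272, q3 = -339418996921/22873058176.
The numerator is Q*f truncated at degree 3: P0 = a_0 = -5/4; P1 = a_1 + q1*a_0 = -172328195/49295384; P2 = a_2 + q1*a_1 + q2*a_0 = -55588445785/11436529088; P3 = a_3 + q1*a_2 + q2*a_1 + q3*a_0 = -307385938635/91492232704.

The Pade approximant has numerator coefficients [-5/4, -172328195/49295384, -55588445785/11436529088, -307385938635/91492232704]; denominator coefficients [1, -41305449/6161923, 46661579409/2859132272, -339418996921/22873058176].


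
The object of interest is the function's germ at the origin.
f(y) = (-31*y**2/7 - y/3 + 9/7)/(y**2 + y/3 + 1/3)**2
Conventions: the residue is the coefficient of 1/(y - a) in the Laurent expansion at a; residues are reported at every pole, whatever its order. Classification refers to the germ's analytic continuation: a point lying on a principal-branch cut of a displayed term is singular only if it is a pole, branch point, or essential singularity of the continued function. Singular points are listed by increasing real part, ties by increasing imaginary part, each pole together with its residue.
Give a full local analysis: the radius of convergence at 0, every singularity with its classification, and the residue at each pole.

Denominator factor (y**2 + y/3 + 1/3)^2: discriminant -11/9, complex-conjugate roots (-1/6) + ((1/6)*sqrt(11))*i and (-1/6) - ((1/6)*sqrt(11))*i; poles of order 2, moduli (1/3)*sqrt(3) and (1/3)*sqrt(3).
The radius of convergence is the smallest modulus among the singular points: (1/3)*sqrt(3).
The factor y**2 + y/3 + 1/3 splits as (y - a)(y - a') with a = (-1/6) - ((1/6)*sqrt(11))*i, a' = (-1/6) + ((1/6)*sqrt(11))*i. At the order-2 pole a set g(y) = (y - a)^2*f(y) = [-31*y**2/7 - y/3 + 9/7] / (y - a')^2.
Order-2 pole: residue = g'(a); g'((-1/6) - ((1/6)*sqrt(11))*i) = -((51/847)*sqrt(11))*i, so the residue is -((51/847)*sqrt(11))*i.
The factor y**2 + y/3 + 1/3 splits as (y - a)(y - a') with a = (-1/6) + ((1/6)*sqrt(11))*i, a' = (-1/6) - ((1/6)*sqrt(11))*i. At the order-2 pole a set g(y) = (y - a)^2*f(y) = [-31*y**2/7 - y/3 + 9/7] / (y - a')^2.
Order-2 pole: residue = g'(a); g'((-1/6) + ((1/6)*sqrt(11))*i) = ((51/847)*sqrt(11))*i, so the residue is ((51/847)*sqrt(11))*i.
List the singular points by increasing real part (a conjugate pair: the negative imaginary part first).

Radius of convergence at 0: (1/3)*sqrt(3).
At (-1/6) - ((1/6)*sqrt(11))*i: a pole of order 2; residue -((51/847)*sqrt(11))*i.
At (-1/6) + ((1/6)*sqrt(11))*i: a pole of order 2; residue ((51/847)*sqrt(11))*i.


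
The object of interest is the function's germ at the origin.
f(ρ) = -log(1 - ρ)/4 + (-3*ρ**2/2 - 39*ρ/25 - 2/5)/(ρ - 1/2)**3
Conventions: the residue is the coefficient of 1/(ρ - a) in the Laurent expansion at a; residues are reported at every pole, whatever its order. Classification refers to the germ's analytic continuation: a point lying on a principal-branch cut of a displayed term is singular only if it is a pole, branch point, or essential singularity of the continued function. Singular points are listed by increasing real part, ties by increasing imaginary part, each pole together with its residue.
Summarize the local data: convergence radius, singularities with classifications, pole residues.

Radius of convergence at 0: 1/2.
At 1/2: a pole of order 3; residue -3/2.
At 1: a logarithmic branch point.

Denominator factor (ρ - 1/2)^3: pole of order 3 at 1/2, modulus 1/2.
Branch term (-1/4)*log(1 - ρ/(1)): its argument vanishes at ρ = 1, a logarithmic branch point, modulus 1.
The radius of convergence is the smallest modulus among the singular points: 1/2.
The branch term is analytic at 1/2 and contributes nothing to the residue; only the rational part matters.
At the order-3 pole 1/2 set g(ρ) = (ρ - (1/2))^3*(rational part) = -3*ρ**2/2 - 39*ρ/25 - 2/5.
Order-3 pole: residue = g''(a)/2; g''(1/2) = -3, so the residue is -3/2.
List the singular points by increasing real part (a conjugate pair: the negative imaginary part first).


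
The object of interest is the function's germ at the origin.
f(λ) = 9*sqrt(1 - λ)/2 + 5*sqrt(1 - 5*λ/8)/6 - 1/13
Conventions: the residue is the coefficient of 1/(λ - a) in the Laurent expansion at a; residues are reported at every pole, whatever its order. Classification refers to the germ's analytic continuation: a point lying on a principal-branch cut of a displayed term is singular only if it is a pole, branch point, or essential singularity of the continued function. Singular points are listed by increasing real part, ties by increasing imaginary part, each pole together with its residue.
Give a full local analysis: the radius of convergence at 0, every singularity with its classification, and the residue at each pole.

Radius of convergence at 0: 1.
At 1: an algebraic (square-root) branch point.
At 8/5: an algebraic (square-root) branch point.

Branch term (5/6)*sqrt(1 - λ/(8/5)): its argument vanishes at λ = 8/5, a square-root branch point, modulus 8/5.
Branch term (9/2)*sqrt(1 - λ/(1)): its argument vanishes at λ = 1, a square-root branch point, modulus 1.
The radius of convergence is the smallest modulus among the singular points: 1.
List the singular points by increasing real part (a conjugate pair: the negative imaginary part first).


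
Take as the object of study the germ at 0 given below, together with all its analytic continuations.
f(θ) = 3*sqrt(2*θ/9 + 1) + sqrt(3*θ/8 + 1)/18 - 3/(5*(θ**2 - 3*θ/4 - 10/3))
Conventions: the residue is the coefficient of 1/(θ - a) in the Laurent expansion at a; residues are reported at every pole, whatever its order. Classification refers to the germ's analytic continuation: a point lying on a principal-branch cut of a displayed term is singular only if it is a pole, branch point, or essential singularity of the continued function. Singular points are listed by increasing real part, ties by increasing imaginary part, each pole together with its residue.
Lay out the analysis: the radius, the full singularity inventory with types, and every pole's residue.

Radius of convergence at 0: -3/8 + (1/24)*sqrt(2001).
At -9/2: an algebraic (square-root) branch point.
At -8/3: an algebraic (square-root) branch point.
At 3/8 - (1/24)*sqrt(2001): a pole of order 1; residue (12/3335)*sqrt(2001).
At 3/8 + (1/24)*sqrt(2001): a pole of order 1; residue -(12/3335)*sqrt(2001).

Denominator factor (θ**2 - 3*θ/4 - 10/3): discriminant 667/48, real irrational roots 3/8 + (1/24)*sqrt(2001) and 3/8 - (1/24)*sqrt(2001); poles of order 1, moduli 3/8 + (1/24)*sqrt(2001) and -3/8 + (1/24)*sqrt(2001).
Branch term (3)*sqrt(1 - θ/(-9/2)): its argument vanishes at θ = -9/2, a square-root branch point, modulus 9/2.
Branch term (1/18)*sqrt(1 - θ/(-8/3)): its argument vanishes at θ = -8/3, a square-root branch point, modulus 8/3.
The radius of convergence is the smallest modulus among the singular points: -3/8 + (1/24)*sqrt(2001).
The branch terms are analytic at 3/8 - (1/24)*sqrt(2001) and contribute nothing to the residue; only the rational part matters.
The factor θ**2 - 3*θ/4 - 10/3 splits as (θ - a)(θ - a') with a = 3/8 - (1/24)*sqrt(2001), a' = 3/8 + (1/24)*sqrt(2001). At the order-1 pole a set g(θ) = (θ - a)*(rational part) = [-3/5] / (θ - a').
Simple pole: residue = g(a) at a = 3/8 - (1/24)*sqrt(2001), which is (12/3335)*sqrt(2001).
The branch terms are analytic at 3/8 + (1/24)*sqrt(2001) and contribute nothing to the residue; only the rational part matters.
The factor θ**2 - 3*θ/4 - 10/3 splits as (θ - a)(θ - a') with a = 3/8 + (1/24)*sqrt(2001), a' = 3/8 - (1/24)*sqrt(2001). At the order-1 pole a set g(θ) = (θ - a)*(rational part) = [-3/5] / (θ - a').
Simple pole: residue = g(a) at a = 3/8 + (1/24)*sqrt(2001), which is -(12/3335)*sqrt(2001).
List the singular points by increasing real part (a conjugate pair: the negative imaginary part first).


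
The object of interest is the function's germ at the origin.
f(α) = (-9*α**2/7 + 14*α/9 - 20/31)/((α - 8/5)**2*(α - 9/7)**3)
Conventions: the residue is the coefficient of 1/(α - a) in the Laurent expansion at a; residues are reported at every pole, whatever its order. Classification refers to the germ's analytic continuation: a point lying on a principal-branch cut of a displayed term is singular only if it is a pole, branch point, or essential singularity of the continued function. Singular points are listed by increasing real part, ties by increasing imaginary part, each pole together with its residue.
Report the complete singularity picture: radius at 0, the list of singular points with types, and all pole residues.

Radius of convergence at 0: 9/7.
At 9/7: a pole of order 3; residue -1481659550/4084839.
At 8/5: a pole of order 2; residue 1481659550/4084839.

Denominator factor (α - 8/5)^2: pole of order 2 at 8/5, modulus 8/5.
Denominator factor (α - 9/7)^3: pole of order 3 at 9/7, modulus 9/7.
The radius of convergence is the smallest modulus among the singular points: 9/7.
At the order-3 pole 9/7 set g(α) = (α - (9/7))^3*f(α) = (-9*α**2/7 + 14*α/9 - 20/31)/(α - 8/5)**2.
Order-3 pole: residue = g''(a)/2; g''(9/7) = -2963319100/4084839, so the residue is -1481659550/4084839.
At the order-2 pole 8/5 set g(α) = (α - (8/5))^2*f(α) = (-9*α**2/7 + 14*α/9 - 20/31)/(α - 9/7)**3.
Order-2 pole: residue = g'(a); g'(8/5) = 1481659550/4084839, so the residue is 1481659550/4084839.
List the singular points by increasing real part (a conjugate pair: the negative imaginary part first).


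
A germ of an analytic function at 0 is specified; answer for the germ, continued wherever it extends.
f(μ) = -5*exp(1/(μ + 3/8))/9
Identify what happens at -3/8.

The point is an essential singularity.

The exponent 1/(μ - (-3/8)) has a pole at -3/8, so exp(1/(μ - (-3/8))) takes every nonzero value near it: an essential singularity (not a pole of any order).


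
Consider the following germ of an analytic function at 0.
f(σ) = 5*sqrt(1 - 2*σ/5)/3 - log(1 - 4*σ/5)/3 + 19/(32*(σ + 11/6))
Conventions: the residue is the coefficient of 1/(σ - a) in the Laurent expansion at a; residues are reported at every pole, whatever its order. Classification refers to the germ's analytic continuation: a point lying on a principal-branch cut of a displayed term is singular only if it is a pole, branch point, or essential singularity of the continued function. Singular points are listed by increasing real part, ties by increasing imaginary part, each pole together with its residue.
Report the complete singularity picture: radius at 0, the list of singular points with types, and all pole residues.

Radius of convergence at 0: 5/4.
At -11/6: a pole of order 1; residue 19/32.
At 5/4: a logarithmic branch point.
At 5/2: an algebraic (square-root) branch point.

Denominator factor (σ + 11/6): pole of order 1 at -11/6, modulus 11/6.
Branch term (-1/3)*log(1 - σ/(5/4)): its argument vanishes at σ = 5/4, a logarithmic branch point, modulus 5/4.
Branch term (5/3)*sqrt(1 - σ/(5/2)): its argument vanishes at σ = 5/2, a square-root branch point, modulus 5/2.
The radius of convergence is the smallest modulus among the singular points: 5/4.
The branch terms are analytic at -11/6 and contribute nothing to the residue; only the rational part matters.
At the order-1 pole -11/6 set g(σ) = (σ - (-11/6))*(rational part) = 19/32.
Simple pole: residue = g(a) at a = -11/6, which is 19/32.
List the singular points by increasing real part (a conjugate pair: the negative imaginary part first).


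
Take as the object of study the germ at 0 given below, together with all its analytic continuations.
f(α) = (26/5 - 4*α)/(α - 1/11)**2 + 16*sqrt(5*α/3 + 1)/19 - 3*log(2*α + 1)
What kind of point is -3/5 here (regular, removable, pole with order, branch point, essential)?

The term (16/19)*sqrt(1 - α/(-3/5)) has argument 1 - -3/5/(-3/5) = 0 at -3/5: a square-root (algebraic, two-sheeted) branch point; the remaining terms are analytic or single-valued there.

The point is an algebraic (square-root) branch point.


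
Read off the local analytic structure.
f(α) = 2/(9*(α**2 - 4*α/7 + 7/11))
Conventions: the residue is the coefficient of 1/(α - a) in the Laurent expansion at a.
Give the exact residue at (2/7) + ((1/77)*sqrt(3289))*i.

The factor α**2 - 4*α/7 + 7/11 splits as (α - a)(α - a') with a = (2/7) + ((1/77)*sqrt(3289))*i, a' = (2/7) - ((1/77)*sqrt(3289))*i. At the order-1 pole a set g(α) = (α - a)*f(α) = [2/9] / (α - a').
Simple pole: residue = g(a) at a = (2/7) + ((1/77)*sqrt(3289))*i, which is -((7/2691)*sqrt(3289))*i.

The residue is -((7/2691)*sqrt(3289))*i.


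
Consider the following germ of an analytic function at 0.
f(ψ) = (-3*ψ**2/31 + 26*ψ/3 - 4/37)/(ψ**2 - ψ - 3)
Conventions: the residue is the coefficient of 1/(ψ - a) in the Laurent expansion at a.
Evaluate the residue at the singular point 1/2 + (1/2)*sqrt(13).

The factor ψ**2 - ψ - 3 splits as (ψ - a)(ψ - a') with a = 1/2 + (1/2)*sqrt(13), a' = 1/2 - (1/2)*sqrt(13). At the order-1 pole a set g(ψ) = (ψ - a)*f(ψ) = [-3*ψ**2/31 + 26*ψ/3 - 4/37] / (ψ - a').
Simple pole: residue = g(a) at a = 1/2 + (1/2)*sqrt(13), which is 797/186 + (26747/89466)*sqrt(13).

The residue is 797/186 + (26747/89466)*sqrt(13).


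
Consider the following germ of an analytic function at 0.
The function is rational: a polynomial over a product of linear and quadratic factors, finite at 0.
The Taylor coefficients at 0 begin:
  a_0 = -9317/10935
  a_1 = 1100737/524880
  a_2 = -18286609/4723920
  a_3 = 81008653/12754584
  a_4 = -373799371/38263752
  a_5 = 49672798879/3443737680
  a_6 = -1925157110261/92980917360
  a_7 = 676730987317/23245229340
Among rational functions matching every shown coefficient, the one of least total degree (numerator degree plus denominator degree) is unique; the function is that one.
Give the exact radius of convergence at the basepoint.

The radius of convergence is 9/11.

No rational of total degree below 4 reproduces all 8 coefficients; solving the [1/3] Pade equations on them gives f(h) = (-9*h/16 - 7/15)/(h + 9/11)**3, whose expansion matches every shown term.
Denominator factor (h + 9/11)^3: pole of order 3 at -9/11, modulus 9/11.
The radius of convergence is the smallest modulus among the singular points: 9/11.


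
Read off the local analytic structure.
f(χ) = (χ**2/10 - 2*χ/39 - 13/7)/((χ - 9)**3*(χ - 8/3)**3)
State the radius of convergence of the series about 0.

Denominator factor (χ - 8/3)^3: pole of order 3 at 8/3, modulus 8/3.
Denominator factor (χ - 9)^3: pole of order 3 at 9, modulus 9.
The radius of convergence is the smallest modulus among the singular points: 8/3.

The radius of convergence is 8/3.


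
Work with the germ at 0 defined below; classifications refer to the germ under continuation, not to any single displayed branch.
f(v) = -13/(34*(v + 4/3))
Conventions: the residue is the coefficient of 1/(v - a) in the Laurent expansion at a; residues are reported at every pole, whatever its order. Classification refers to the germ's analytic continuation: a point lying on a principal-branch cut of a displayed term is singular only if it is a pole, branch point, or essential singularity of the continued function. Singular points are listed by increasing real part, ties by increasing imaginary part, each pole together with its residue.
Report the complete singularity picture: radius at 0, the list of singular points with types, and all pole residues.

Radius of convergence at 0: 4/3.
At -4/3: a pole of order 1; residue -13/34.

Denominator factor (v + 4/3): pole of order 1 at -4/3, modulus 4/3.
The radius of convergence is the smallest modulus among the singular points: 4/3.
At the order-1 pole -4/3 set g(v) = (v - (-4/3))*f(v) = -13/34.
Simple pole: residue = g(a) at a = -4/3, which is -13/34.


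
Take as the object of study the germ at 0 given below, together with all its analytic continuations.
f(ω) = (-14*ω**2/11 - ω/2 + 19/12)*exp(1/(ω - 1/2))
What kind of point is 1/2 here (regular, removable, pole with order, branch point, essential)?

The point is an essential singularity.

The exponent 1/(ω - (1/2)) has a pole at 1/2, so exp(1/(ω - (1/2))) takes every nonzero value near it: an essential singularity (not a pole of any order).


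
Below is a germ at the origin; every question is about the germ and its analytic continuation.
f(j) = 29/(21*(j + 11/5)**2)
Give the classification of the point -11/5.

The point is a pole of order 2.

The denominator factor j + 11/5 vanishes at -11/5 and appears to the power 2; the numerator there equals 29/21, nonzero, and no other factor vanishes.
Hence a pole whose order is the multiplicity, 2.


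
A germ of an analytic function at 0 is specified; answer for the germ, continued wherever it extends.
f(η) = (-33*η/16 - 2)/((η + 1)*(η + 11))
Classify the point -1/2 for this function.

The point is a regular point.

Denominator factors: η + 1 = 1/2 at η = -1/2; η + 11 = 21/2 at η = -1/2 — none vanishes.
So the germ continues analytically to -1/2.


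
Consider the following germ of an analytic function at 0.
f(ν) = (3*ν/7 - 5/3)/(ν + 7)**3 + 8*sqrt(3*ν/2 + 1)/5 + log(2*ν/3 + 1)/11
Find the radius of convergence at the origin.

The radius of convergence is 2/3.

Denominator factor (ν + 7)^3: pole of order 3 at -7, modulus 7.
Branch term (8/5)*sqrt(1 - ν/(-2/3)): its argument vanishes at ν = -2/3, a square-root branch point, modulus 2/3.
Branch term (1/11)*log(1 - ν/(-3/2)): its argument vanishes at ν = -3/2, a logarithmic branch point, modulus 3/2.
The radius of convergence is the smallest modulus among the singular points: 2/3.


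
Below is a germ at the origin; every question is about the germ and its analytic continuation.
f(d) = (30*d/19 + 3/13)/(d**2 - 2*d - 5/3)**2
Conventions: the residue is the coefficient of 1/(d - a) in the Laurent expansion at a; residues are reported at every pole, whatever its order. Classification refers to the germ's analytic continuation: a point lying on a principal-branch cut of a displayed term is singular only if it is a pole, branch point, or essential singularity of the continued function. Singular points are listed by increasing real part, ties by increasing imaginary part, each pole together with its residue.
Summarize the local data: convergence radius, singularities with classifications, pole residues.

Radius of convergence at 0: -1 + (2/3)*sqrt(6).
At 1 - (2/3)*sqrt(6): a pole of order 2; residue (1341/31616)*sqrt(6).
At 1 + (2/3)*sqrt(6): a pole of order 2; residue -(1341/31616)*sqrt(6).

Denominator factor (d**2 - 2*d - 5/3)^2: discriminant 32/3, real irrational roots 1 + (2/3)*sqrt(6) and 1 - (2/3)*sqrt(6); poles of order 2, moduli 1 + (2/3)*sqrt(6) and -1 + (2/3)*sqrt(6).
The radius of convergence is the smallest modulus among the singular points: -1 + (2/3)*sqrt(6).
The factor d**2 - 2*d - 5/3 splits as (d - a)(d - a') with a = 1 - (2/3)*sqrt(6), a' = 1 + (2/3)*sqrt(6). At the order-2 pole a set g(d) = (d - a)^2*f(d) = [30*d/19 + 3/13] / (d - a')^2.
Order-2 pole: residue = g'(a); g'(1 - (2/3)*sqrt(6)) = (1341/31616)*sqrt(6), so the residue is (1341/31616)*sqrt(6).
The factor d**2 - 2*d - 5/3 splits as (d - a)(d - a') with a = 1 + (2/3)*sqrt(6), a' = 1 - (2/3)*sqrt(6). At the order-2 pole a set g(d) = (d - a)^2*f(d) = [30*d/19 + 3/13] / (d - a')^2.
Order-2 pole: residue = g'(a); g'(1 + (2/3)*sqrt(6)) = -(1341/31616)*sqrt(6), so the residue is -(1341/31616)*sqrt(6).
List the singular points by increasing real part (a conjugate pair: the negative imaginary part first).


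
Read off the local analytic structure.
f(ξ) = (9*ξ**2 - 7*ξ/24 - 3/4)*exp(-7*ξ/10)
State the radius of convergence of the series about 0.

The radius of convergence is infinite.

The factor exp(-7*ξ/10) is entire and contributes no finite singular point.
The polynomial part has no poles.
No finite singular points: the Taylor series at 0 converges everywhere.


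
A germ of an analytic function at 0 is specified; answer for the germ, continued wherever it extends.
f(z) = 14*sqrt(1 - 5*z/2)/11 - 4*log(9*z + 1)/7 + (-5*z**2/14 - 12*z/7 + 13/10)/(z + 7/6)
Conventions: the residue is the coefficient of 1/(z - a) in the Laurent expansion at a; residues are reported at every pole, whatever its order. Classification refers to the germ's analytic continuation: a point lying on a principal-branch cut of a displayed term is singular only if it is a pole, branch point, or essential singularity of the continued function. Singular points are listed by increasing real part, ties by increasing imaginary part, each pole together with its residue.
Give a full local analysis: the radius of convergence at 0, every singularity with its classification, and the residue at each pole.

Radius of convergence at 0: 1/9.
At -7/6: a pole of order 1; residue 1013/360.
At -1/9: a logarithmic branch point.
At 2/5: an algebraic (square-root) branch point.

Denominator factor (z + 7/6): pole of order 1 at -7/6, modulus 7/6.
Branch term (-4/7)*log(1 - z/(-1/9)): its argument vanishes at z = -1/9, a logarithmic branch point, modulus 1/9.
Branch term (14/11)*sqrt(1 - z/(2/5)): its argument vanishes at z = 2/5, a square-root branch point, modulus 2/5.
The radius of convergence is the smallest modulus among the singular points: 1/9.
The branch terms are analytic at -7/6 and contribute nothing to the residue; only the rational part matters.
At the order-1 pole -7/6 set g(z) = (z - (-7/6))*(rational part) = -5*z**2/14 - 12*z/7 + 13/10.
Simple pole: residue = g(a) at a = -7/6, which is 1013/360.
List the singular points by increasing real part (a conjugate pair: the negative imaginary part first).


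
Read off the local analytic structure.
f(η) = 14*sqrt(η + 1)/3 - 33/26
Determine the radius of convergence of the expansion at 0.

The radius of convergence is 1.

Branch term (14/3)*sqrt(1 - η/(-1)): its argument vanishes at η = -1, a square-root branch point, modulus 1.
The radius of convergence is the smallest modulus among the singular points: 1.


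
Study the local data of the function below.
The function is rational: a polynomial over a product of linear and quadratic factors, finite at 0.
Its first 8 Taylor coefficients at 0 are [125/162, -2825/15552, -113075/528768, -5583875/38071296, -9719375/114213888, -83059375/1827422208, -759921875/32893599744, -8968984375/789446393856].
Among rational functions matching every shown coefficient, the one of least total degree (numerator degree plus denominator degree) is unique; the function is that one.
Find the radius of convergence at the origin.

The radius of convergence is 12/5.

No rational of total degree below 4 reproduces all 8 coefficients; solving the [2/2] Pade equations on them gives f(x) = (7*x**2/17 - 19*x/4 + 40/9)/(x - 12/5)**2, whose expansion matches every shown term.
Denominator factor (x - 12/5)^2: pole of order 2 at 12/5, modulus 12/5.
The radius of convergence is the smallest modulus among the singular points: 12/5.


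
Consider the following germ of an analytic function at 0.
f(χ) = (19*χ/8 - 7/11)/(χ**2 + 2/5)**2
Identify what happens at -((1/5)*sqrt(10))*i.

The point is a pole of order 2.

The denominator factor χ**2 + 2/5 vanishes at -((1/5)*sqrt(10))*i and appears to the power 2; the numerator there equals (-7/11) - ((19/40)*sqrt(10))*i, nonzero, and no other factor vanishes.
Hence a pole whose order is the multiplicity, 2.


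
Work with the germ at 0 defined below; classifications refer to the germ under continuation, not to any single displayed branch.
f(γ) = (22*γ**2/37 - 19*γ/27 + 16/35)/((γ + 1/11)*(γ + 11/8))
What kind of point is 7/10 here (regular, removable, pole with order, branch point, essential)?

The point is a regular point.

Denominator factors: γ + 1/11 = 87/110 at γ = 7/10; γ + 11/8 = 83/40 at γ = 7/10 — none vanishes.
So the germ continues analytically to 7/10.


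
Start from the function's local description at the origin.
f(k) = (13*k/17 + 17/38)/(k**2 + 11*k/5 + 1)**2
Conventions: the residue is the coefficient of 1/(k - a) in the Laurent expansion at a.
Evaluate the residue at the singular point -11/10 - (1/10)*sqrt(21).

The factor k**2 + 11*k/5 + 1 splits as (k - a)(k - a') with a = -11/10 - (1/10)*sqrt(21), a' = -11/10 + (1/10)*sqrt(21). At the order-2 pole a set g(k) = (k - a)^2*f(k) = [13*k/17 + 17/38] / (k - a')^2.
Order-2 pole: residue = g'(a); g'(-11/10 - (1/10)*sqrt(21)) = -(10600/47481)*sqrt(21), so the residue is -(10600/47481)*sqrt(21).

The residue is -(10600/47481)*sqrt(21).


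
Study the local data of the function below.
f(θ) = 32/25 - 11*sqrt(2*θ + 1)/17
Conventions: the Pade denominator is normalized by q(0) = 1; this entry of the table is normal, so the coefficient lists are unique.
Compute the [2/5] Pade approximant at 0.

The Pade approximant has numerator coefficients [269/425, 4801862282/9032948725, -87832623447/126461282150]; denominator coefficients [1, 39578853/21253997, 43925681/148777979, -20662125/148777979, 23838375/1190223832, -62998925/1190223832].

Taylor coefficients needed (expand at 0): a_0 = 269/425, a_1 = -11/17, a_2 = 11/34, a_3 = -11/34, a_4 = 55/136, a_5 = -77/136, a_6 = 231/272, a_7 = -363/272.
Write the denominator as Q(θ) = 1 + q1*θ + q2*θ^2 + q3*θ^3 + q4*θ^4 + q5*θ^5. Requiring Q*f - P = O(θ^8) with deg P <= 2 kills the coefficients of θ^3..θ^7 in Q*f:
  θ^3: a_3 + q1*a_2 + q2*a_1 + q3*a_0 = 0, i.e. -11/34 + (11/34)*q1 + (-11/17)*q2 + (269/425)*q3 = 0.
  θ^4: a_4 + q1*a_3 + q2*a_2 + q3*a_1 + q4*a_0 = 0, i.e. 55/136 + (-11/34)*q1 + (11/34)*q2 + (-11/17)*q3 + (269/425)*q4 = 0.
  θ^5: a_5 + q1*a_4 + q2*a_3 + q3*a_2 + q4*a_1 + q5*a_0 = 0, i.e. -77/136 + (55/136)*q1 + (-11/34)*q2 + (11/34)*q3 + (-11/17)*q4 + (269/425)*q5 = 0.
  θ^6: a_6 + q1*a_5 + q2*a_4 + q3*a_3 + q4*a_2 + q5*a_1 = 0, i.e. 231/272 + (-77/136)*q1 + (55/136)*q2 + (-11/34)*q3 + (11/34)*q4 + (-11/17)*q5 = 0.
  θ^7: a_7 + q1*a_6 + q2*a_5 + q3*a_4 + q4*a_3 + q5*a_2 = 0, i.e. -363/272 + (231/272)*q1 + (-77/136)*q2 + (55/136)*q3 + (-11/34)*q4 + (11/34)*q5 = 0.
Solving this linear system: q1 = 39578853/21253997, q2 = 43925681/148777979, q3 = -20662125/148777979, q4 = 23838375/1190223832, q5 = -62998925/1190223832.
The numerator is Q*f truncated at degree 2: P0 = a_0 = 269/425; P1 = a_1 + q1*a_0 = 4801862282/9032948725; P2 = a_2 + q1*a_1 + q2*a_0 = -87832623447/126461282150.


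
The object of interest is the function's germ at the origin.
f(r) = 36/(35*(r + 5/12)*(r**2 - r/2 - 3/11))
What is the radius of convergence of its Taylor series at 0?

The radius of convergence is -1/4 + (1/44)*sqrt(649).

Denominator factor (r**2 - r/2 - 3/11): discriminant 59/44, real irrational roots 1/4 + (1/44)*sqrt(649) and 1/4 - (1/44)*sqrt(649); poles of order 1, moduli 1/4 + (1/44)*sqrt(649) and -1/4 + (1/44)*sqrt(649).
Denominator factor (r + 5/12): pole of order 1 at -5/12, modulus 5/12.
The radius of convergence is the smallest modulus among the singular points: -1/4 + (1/44)*sqrt(649).
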